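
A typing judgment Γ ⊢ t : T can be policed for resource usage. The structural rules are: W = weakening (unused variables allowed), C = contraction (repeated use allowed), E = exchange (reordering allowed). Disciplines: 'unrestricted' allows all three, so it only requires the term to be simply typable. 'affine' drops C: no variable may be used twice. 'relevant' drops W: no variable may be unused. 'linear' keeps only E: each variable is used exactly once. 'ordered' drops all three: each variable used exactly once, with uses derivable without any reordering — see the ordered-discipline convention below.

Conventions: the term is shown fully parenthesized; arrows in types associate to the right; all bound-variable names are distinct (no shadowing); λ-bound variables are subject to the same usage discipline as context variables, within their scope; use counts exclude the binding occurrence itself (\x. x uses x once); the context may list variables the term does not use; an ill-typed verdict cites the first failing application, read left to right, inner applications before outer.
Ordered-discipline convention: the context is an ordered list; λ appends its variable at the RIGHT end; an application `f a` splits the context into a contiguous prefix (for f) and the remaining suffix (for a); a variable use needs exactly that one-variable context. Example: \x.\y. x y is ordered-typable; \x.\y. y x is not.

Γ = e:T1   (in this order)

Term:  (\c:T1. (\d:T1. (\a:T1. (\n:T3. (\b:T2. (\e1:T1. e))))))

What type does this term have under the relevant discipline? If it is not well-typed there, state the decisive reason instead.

not well-typed under relevant — c, d, a, n, b, e1 left unused
counts: e: 1×; c [bound]: 0×; d [bound]: 0×; a [bound]: 0×; n [bound]: 0×; b [bound]: 0×; e1 [bound]: 0×
left-to-right use order: e
typing: well-typed — term : T1 → T1 → T1 → T3 → T2 → T1 → T1
across the five disciplines: ordered ✗; linear ✗; affine ✓; relevant ✗; unrestricted ✓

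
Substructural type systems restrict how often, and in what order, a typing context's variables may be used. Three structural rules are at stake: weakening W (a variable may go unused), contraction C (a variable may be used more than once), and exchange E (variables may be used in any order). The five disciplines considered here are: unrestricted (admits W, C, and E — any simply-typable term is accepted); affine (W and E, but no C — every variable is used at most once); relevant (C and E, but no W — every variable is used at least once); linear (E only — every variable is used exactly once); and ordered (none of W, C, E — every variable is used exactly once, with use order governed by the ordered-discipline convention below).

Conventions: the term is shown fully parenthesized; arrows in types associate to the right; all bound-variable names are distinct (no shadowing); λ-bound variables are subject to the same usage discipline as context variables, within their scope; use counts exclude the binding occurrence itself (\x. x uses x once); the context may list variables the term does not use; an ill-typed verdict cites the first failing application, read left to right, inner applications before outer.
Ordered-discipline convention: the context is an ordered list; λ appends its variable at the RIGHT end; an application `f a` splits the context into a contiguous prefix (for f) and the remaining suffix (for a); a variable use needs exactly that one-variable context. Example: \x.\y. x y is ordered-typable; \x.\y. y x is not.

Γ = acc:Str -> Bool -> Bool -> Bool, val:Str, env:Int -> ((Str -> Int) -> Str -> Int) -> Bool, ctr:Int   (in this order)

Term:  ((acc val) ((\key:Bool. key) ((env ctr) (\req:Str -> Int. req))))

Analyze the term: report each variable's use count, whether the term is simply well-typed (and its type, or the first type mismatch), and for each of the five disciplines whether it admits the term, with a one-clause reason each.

use counts: acc ×1; val ×1; env ×1; ctr ×1; key (bound) ×1; req (bound) ×1
uses in reading order: acc, val, key, env, ctr, req
typing: well-typed at Bool -> Bool
ordered: ✓, one use each (acc, val, env, ctr, key, req); ordered split holds
linear: ✓, exactly-once usage across acc, val, env, ctr, key, req
affine: ✓, acc, val, env, ctr, key, req: no repeats, contraction unneeded
relevant: ✓, none of acc, val, env, ctr, key, req goes unused
unrestricted: ✓, typability at Bool -> Bool is all that's needed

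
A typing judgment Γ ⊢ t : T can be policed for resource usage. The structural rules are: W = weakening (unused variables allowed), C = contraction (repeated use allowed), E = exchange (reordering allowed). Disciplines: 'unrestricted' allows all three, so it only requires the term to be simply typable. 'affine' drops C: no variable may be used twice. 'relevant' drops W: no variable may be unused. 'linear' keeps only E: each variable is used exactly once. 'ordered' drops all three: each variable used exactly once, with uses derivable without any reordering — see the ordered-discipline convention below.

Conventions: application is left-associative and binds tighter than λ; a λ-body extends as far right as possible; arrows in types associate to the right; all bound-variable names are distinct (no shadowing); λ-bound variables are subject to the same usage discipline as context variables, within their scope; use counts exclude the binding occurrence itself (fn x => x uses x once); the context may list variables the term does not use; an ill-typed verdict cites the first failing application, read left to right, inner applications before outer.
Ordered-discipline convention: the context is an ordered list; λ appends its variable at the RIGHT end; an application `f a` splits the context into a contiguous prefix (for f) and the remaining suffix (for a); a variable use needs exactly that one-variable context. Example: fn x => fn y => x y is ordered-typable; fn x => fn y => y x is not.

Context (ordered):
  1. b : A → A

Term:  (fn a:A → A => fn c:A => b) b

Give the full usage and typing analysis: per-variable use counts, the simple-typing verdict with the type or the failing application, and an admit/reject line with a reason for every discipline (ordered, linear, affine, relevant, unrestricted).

counts: b: 2, a (bound): 0, c (bound): 0
uses in reading order: b, b
typing: the term checks, with type A → A → A
ordered: ✗ — b ×2 used more than once (contraction); unused: a, c — weakening required
linear: ✗ — b ×2 used more than once (contraction); unused: a, c — weakening required
affine: ✗ — b ×2 used more than once (contraction)
relevant: ✗ — unused: a, c — weakening required
unrestricted: ✓ — type-checks (A → A → A) and nothing is barred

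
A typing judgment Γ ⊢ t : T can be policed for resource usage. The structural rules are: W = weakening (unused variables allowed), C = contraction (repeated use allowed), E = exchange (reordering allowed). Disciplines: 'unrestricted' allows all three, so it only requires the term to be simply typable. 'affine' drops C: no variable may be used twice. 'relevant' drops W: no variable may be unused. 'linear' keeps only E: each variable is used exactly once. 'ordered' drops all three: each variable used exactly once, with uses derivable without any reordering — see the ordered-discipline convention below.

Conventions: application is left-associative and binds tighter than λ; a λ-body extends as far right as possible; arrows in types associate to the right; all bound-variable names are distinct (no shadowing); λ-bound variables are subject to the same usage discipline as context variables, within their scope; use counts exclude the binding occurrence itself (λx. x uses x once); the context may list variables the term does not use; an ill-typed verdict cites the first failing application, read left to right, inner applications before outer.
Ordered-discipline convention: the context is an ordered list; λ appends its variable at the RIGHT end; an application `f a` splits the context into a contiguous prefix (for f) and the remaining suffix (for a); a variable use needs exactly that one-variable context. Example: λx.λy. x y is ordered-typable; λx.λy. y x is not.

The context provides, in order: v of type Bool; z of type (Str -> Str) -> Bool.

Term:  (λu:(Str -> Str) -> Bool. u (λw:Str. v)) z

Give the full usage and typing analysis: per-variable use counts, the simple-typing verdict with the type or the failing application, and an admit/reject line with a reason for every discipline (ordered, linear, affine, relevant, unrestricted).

counts: v: 1×, z: 1×, u (λ-bound): 1×, w (λ-bound): 0×
left-to-right use order: u, v, z
typing: ill-typed: argument of type Str -> Bool where Str -> Str is required
ordered ✗ (fails simple typing)
linear ✗ (a type mismatch blocks all five)
affine ✗ (the type mismatch rejects it)
relevant ✗ (not simply typable)
unrestricted ✗ (fails simple typing)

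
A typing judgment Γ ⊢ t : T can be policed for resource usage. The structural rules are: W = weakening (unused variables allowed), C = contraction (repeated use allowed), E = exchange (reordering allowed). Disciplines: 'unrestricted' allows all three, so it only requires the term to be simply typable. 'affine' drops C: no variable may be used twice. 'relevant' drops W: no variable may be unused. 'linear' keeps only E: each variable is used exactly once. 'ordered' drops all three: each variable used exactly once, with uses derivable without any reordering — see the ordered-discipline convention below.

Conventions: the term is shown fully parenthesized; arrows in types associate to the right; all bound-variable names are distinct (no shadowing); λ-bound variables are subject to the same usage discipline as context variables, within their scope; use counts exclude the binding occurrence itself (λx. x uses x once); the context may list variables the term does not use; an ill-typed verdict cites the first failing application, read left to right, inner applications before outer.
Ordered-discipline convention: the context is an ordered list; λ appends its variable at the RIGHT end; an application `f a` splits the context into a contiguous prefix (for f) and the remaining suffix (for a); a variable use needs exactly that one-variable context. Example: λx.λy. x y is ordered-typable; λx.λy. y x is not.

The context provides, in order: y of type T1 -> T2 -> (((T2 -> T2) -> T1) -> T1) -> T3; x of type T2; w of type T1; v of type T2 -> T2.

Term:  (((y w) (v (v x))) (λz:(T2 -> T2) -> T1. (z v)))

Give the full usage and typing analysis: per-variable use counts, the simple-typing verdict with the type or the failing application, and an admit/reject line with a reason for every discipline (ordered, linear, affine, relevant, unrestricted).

usage: y: 1, x: 1, w: 1, v: 3, z (λ-bound): 1
order of uses: y, w, v, v, x, z, v
typing: ✓ — T3
ordered: ✗ — v ×3 used more than once (contraction)
linear: ✗ — v ×3 used more than once (contraction)
affine: ✗ — v ×3 used more than once (contraction)
relevant: ✓ — every one of y, x, w, v, z appears
unrestricted: ✓ — typability at T3 is all that's needed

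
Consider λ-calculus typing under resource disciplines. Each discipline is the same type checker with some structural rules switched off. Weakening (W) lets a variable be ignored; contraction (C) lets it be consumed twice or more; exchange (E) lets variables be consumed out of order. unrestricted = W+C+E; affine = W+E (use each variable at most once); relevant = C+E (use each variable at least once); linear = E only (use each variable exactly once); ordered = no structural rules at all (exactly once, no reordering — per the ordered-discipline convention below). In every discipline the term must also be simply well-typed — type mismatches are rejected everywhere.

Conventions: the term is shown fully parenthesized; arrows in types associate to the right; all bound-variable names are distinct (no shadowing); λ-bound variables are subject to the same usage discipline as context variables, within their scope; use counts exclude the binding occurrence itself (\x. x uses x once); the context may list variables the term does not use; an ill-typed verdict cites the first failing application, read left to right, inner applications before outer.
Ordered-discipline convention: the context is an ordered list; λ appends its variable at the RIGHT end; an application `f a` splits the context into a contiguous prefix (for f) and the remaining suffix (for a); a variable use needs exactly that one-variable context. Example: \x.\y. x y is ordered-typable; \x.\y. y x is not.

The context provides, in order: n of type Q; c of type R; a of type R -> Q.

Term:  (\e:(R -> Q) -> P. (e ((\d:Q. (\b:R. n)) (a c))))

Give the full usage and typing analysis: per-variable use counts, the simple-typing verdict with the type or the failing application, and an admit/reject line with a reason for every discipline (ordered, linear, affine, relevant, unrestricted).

counts: n: 1; c: 1; a: 1; e (λ-bound): 1; d (λ-bound): 0; b (λ-bound): 0
left-to-right use order: e, n, a, c
typing: ✓ — ((R -> Q) -> P) -> P
ordered: ✗, d, b left unused
linear: ✗, d, b left unused
affine: ✓, none of n, c, a, e, d, b used more than once
relevant: ✗, d, b left unused
unrestricted: ✓, type-checks (((R -> Q) -> P) -> P) and nothing is barred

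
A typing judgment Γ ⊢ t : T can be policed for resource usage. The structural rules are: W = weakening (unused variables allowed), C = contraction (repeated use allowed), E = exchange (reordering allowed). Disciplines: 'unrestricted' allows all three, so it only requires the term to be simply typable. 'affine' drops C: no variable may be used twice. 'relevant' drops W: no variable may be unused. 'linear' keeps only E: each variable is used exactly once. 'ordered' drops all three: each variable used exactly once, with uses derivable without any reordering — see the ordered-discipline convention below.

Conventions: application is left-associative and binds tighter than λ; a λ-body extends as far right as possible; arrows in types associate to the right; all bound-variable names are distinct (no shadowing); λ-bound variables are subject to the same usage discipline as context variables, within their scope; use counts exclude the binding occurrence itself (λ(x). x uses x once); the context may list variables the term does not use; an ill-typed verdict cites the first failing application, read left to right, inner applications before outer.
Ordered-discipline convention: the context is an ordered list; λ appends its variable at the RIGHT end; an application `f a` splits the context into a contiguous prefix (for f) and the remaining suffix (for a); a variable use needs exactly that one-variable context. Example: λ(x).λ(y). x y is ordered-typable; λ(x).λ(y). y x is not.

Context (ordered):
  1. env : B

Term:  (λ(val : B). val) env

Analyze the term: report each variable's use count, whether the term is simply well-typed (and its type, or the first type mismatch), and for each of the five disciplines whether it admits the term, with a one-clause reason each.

usage: env=1, val (λ-bound)=1
order of uses: val, env
typing: well-typed at B
ordered ✓ (env, val once each; derivable with no W/C/E)
linear ✓ (each of env, val used exactly once)
affine ✓ (at most one use each (env, val))
relevant ✓ (none of env, val goes unused)
unrestricted ✓ (simply typable at B; W, C, E all held)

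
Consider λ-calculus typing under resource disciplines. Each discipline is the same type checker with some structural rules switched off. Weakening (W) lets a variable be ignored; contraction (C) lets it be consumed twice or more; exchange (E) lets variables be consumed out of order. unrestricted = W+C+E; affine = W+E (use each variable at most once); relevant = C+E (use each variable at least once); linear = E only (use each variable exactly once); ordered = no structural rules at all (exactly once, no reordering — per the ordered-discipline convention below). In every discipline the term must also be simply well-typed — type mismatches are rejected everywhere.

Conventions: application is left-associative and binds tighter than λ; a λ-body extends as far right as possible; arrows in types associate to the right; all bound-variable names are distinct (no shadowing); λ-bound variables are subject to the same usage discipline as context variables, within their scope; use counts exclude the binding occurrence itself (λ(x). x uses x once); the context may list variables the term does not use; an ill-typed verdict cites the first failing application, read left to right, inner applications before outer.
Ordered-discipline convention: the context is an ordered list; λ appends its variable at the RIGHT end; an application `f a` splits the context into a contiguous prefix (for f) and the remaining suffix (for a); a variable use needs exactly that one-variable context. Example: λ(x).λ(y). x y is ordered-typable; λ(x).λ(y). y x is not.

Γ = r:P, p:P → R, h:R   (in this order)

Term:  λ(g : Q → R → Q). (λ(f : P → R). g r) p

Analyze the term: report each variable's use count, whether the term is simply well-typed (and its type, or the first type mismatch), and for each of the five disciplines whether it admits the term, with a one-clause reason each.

use counts: r=1, p=1, h=0, g (λ-bound)=1, f (λ-bound)=0
order of uses: g, r, p
typing: ill-typed: an application expects Q but receives P
ordered: ✗, the type mismatch rejects it
linear: ✗, not simply typable
affine: ✗, fails simple typing
relevant: ✗, a type mismatch blocks all five
unrestricted: ✗, the type mismatch rejects it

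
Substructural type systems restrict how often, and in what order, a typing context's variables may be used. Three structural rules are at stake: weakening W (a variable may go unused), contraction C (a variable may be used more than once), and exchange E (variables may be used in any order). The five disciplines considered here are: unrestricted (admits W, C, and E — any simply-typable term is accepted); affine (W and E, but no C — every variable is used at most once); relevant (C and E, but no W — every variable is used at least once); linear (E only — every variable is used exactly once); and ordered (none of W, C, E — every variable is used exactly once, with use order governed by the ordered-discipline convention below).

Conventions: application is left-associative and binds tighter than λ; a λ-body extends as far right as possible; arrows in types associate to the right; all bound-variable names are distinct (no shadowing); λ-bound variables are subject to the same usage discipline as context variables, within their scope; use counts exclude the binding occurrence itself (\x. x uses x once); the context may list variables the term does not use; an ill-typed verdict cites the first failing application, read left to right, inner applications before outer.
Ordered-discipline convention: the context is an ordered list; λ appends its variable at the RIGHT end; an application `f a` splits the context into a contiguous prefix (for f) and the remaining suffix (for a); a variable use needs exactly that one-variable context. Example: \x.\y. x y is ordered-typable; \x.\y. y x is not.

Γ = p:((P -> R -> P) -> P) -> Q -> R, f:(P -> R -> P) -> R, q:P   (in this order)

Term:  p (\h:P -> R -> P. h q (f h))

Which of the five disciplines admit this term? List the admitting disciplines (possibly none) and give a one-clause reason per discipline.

admitting disciplines: relevant, unrestricted
use counts: p ×1, f ×1, q ×1, h [bound] ×2
left-to-right use order: p, h, q, f, h
typing: well-typed at Q -> R
ordered ✗ (uses contraction: h ×2)
linear ✗ (uses contraction: h ×2)
affine ✗ (uses contraction: h ×2)
relevant ✓ (p, f, q, h: all used, weakening unneeded)
unrestricted ✓ (well-typed at Q -> R; no restrictions here)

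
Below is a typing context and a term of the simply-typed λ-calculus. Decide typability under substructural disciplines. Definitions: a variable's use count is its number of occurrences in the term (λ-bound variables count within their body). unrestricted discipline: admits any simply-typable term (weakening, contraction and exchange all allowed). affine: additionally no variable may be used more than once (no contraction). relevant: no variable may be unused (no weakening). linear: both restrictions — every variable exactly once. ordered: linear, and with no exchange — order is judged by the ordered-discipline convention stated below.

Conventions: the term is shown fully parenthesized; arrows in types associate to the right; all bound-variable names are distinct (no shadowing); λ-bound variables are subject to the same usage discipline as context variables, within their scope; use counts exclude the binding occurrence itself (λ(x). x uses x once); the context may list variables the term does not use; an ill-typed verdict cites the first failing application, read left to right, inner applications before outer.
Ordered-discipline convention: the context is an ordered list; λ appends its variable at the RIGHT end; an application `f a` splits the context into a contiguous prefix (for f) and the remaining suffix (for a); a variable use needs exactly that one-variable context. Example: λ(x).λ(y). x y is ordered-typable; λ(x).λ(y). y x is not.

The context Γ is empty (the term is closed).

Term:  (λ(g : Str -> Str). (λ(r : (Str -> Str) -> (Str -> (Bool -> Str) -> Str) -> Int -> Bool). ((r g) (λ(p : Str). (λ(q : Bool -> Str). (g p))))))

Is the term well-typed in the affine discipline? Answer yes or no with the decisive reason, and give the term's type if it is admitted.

no — needs contraction — g ×2
use counts: g (bound): 2×; r (bound): 1×; p (bound): 1×; q (bound): 0×
use order (left to right): r, g, g, p
typing: well-typed — term : (Str -> Str) -> ((Str -> Str) -> (Str -> (Bool -> Str) -> Str) -> Int -> Bool) -> Int -> Bool
all disciplines: ordered ✗ · linear ✗ · affine ✗ · relevant ✗ · unrestricted ✓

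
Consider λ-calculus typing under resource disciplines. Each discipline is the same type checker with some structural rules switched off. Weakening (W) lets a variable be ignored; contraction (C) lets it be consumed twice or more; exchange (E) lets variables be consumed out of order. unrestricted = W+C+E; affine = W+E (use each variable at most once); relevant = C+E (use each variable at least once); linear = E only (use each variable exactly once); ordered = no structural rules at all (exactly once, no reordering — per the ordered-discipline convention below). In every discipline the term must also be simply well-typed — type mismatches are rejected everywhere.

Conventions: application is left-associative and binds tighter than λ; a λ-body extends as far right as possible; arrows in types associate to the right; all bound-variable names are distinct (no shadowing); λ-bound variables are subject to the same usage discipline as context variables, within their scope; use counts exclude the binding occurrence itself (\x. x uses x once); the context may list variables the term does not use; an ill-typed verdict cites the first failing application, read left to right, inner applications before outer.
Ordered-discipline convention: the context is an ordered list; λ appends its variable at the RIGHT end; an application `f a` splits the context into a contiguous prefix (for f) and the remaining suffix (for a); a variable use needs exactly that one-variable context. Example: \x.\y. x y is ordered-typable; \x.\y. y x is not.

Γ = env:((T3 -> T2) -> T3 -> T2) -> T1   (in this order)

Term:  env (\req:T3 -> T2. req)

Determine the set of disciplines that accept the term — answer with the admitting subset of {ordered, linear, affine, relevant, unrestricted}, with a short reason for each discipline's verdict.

admitted by: ordered, linear, affine, relevant, unrestricted
usage: env: 1×, req (bound): 1×
order of uses: env, req
typing: well-typed at T1
ordered ✓ (single-use (env, req), ordered derivation ok)
linear ✓ (each of env, req used exactly once)
affine ✓ (env, req: no repeats, contraction unneeded)
relevant ✓ (every one of env, req appears)
unrestricted ✓ (typability at T1 is all that's needed)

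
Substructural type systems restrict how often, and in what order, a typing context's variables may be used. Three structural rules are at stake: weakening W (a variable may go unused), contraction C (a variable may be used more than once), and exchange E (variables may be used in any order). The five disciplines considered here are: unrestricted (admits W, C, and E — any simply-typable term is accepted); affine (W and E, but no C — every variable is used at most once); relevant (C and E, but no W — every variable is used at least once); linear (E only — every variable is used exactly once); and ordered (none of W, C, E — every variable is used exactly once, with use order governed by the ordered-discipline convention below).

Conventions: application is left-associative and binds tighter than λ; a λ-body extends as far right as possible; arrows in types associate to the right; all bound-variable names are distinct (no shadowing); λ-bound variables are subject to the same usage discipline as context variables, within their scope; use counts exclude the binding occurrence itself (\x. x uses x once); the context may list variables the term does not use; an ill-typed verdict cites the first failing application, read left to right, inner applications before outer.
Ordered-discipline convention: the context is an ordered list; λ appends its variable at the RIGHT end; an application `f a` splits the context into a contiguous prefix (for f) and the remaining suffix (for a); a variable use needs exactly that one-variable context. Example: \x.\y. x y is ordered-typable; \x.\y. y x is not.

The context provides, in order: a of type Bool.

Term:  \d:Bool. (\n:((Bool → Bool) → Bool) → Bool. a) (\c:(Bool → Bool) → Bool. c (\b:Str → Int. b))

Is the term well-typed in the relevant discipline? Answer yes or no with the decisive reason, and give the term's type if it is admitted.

no — not simply typable
counts: a ×1, d [bound] ×0, n [bound] ×0, c [bound] ×1, b [bound] ×1
left-to-right use order: a, c, b
typing: ill-typed: an argument (Str → Int) → Str → Int mismatches the expected Bool → Bool
all disciplines: ordered ✗; linear ✗; affine ✗; relevant ✗; unrestricted ✗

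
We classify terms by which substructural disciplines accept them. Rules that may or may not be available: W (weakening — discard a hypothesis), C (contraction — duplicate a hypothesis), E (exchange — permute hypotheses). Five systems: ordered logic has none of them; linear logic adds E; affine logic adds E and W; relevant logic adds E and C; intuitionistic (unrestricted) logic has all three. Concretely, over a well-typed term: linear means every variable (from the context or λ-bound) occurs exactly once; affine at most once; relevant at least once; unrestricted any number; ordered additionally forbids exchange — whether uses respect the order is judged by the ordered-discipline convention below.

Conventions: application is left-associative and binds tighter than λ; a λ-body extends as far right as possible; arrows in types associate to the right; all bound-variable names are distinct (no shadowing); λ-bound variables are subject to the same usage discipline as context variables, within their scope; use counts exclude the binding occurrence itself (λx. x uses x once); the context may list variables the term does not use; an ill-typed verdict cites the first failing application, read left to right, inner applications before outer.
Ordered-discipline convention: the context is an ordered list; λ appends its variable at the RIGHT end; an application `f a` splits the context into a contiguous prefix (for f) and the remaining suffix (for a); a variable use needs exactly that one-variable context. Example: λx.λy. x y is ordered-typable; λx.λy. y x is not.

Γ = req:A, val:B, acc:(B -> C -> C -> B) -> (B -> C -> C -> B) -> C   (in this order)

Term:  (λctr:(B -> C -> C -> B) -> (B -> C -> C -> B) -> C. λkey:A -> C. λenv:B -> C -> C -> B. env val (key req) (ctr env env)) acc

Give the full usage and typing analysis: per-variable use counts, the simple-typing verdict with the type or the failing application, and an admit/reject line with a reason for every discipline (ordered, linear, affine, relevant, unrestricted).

usage: req=1, val=1, acc=1, ctr (λ-bound)=1, key (λ-bound)=1, env (λ-bound)=3
use order (left to right): env, val, key, req, ctr, env, env, acc
typing: ✓ — (A -> C) -> (B -> C -> C -> B) -> B
ordered: ✗ — needs contraction — env ×3
linear: ✗ — needs contraction — env ×3
affine: ✗ — needs contraction — env ×3
relevant: ✓ — every one of req, val, acc, ctr, key, env appears
unrestricted: ✓ — typability at (A -> C) -> (B -> C -> C -> B) -> B is all that's needed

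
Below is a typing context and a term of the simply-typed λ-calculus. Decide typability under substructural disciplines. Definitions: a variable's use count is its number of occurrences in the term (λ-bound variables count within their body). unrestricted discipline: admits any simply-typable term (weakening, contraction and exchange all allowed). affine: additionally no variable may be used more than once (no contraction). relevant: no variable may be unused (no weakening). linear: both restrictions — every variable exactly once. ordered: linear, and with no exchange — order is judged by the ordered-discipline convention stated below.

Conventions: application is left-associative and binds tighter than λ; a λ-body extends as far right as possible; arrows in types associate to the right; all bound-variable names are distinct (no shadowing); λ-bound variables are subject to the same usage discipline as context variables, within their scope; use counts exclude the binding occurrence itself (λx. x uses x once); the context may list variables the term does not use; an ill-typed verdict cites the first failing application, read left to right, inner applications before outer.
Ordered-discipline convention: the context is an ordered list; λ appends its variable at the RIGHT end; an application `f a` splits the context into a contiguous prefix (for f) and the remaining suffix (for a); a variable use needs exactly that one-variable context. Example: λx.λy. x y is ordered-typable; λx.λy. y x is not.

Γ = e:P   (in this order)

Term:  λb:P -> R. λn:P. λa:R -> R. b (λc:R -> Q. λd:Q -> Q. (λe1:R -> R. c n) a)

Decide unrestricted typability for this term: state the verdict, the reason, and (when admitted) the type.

no — the type mismatch rejects it
usage: e ×0; b [bound] ×1; n [bound] ×1; a [bound] ×1; c [bound] ×1; d [bound] ×0; e1 [bound] ×0
order of uses: b, c, n, a
typing: ill-typed: an argument P mismatches the expected R
across the five disciplines: ordered ✗, linear ✗, affine ✗, relevant ✗, unrestricted ✗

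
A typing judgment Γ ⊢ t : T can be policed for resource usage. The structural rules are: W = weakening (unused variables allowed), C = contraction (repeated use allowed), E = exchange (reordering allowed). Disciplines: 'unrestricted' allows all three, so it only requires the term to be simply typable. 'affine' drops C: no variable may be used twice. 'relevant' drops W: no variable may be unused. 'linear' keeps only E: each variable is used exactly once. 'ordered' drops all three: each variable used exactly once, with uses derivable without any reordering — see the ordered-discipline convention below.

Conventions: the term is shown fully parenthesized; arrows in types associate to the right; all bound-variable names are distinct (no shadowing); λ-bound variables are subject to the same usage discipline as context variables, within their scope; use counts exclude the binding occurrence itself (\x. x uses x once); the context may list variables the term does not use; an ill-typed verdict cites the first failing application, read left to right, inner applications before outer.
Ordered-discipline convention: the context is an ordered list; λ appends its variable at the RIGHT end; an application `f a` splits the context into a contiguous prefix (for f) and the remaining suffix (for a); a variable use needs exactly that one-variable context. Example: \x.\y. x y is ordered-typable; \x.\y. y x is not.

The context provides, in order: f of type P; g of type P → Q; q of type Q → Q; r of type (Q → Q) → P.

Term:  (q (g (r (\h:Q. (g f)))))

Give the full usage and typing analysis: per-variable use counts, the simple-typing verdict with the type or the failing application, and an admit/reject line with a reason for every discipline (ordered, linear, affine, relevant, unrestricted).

usage: f ×1; g ×2; q ×1; r ×1; h (λ-bound) ×0
order of uses: q, g, r, g, f
typing: well-typed at Q
ordered: ✗ — repeated use of g ×2; unused: h — weakening required
linear: ✗ — repeated use of g ×2; unused: h — weakening required
affine: ✗ — repeated use of g ×2
relevant: ✗ — unused: h — weakening required
unrestricted: ✓ — well-typed at Q; no restrictions here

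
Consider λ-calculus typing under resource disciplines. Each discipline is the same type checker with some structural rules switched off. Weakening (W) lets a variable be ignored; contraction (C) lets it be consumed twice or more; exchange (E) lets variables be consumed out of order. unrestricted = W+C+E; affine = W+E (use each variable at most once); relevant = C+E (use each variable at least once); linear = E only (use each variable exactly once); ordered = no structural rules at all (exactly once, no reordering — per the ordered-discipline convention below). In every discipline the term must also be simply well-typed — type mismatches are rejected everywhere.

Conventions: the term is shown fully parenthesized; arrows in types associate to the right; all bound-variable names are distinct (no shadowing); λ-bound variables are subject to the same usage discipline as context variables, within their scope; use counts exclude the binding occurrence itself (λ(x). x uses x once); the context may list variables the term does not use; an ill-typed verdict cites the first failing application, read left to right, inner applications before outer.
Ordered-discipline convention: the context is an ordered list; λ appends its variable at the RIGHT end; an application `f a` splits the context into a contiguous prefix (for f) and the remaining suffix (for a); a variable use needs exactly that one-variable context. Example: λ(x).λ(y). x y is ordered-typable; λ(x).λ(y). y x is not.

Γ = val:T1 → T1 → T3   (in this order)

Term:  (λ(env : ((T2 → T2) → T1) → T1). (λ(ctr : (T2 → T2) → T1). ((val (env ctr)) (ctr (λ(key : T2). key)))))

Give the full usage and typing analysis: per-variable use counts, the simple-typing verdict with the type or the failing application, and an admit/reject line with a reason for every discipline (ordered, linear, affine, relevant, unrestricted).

usage: val: 1×, env (λ-bound): 1×, ctr (λ-bound): 2×, key (λ-bound): 1×
use order (left to right): val, env, ctr, ctr, key
typing: well-typed — term : (((T2 → T2) → T1) → T1) → ((T2 → T2) → T1) → T3
ordered: ✗ — needs contraction — ctr ×2
linear: ✗ — needs contraction — ctr ×2
affine: ✗ — needs contraction — ctr ×2
relevant: ✓ — val, env, ctr, key: all used, weakening unneeded
unrestricted: ✓ — type-checks ((((T2 → T2) → T1) → T1) → ((T2 → T2) → T1) → T3) and nothing is barred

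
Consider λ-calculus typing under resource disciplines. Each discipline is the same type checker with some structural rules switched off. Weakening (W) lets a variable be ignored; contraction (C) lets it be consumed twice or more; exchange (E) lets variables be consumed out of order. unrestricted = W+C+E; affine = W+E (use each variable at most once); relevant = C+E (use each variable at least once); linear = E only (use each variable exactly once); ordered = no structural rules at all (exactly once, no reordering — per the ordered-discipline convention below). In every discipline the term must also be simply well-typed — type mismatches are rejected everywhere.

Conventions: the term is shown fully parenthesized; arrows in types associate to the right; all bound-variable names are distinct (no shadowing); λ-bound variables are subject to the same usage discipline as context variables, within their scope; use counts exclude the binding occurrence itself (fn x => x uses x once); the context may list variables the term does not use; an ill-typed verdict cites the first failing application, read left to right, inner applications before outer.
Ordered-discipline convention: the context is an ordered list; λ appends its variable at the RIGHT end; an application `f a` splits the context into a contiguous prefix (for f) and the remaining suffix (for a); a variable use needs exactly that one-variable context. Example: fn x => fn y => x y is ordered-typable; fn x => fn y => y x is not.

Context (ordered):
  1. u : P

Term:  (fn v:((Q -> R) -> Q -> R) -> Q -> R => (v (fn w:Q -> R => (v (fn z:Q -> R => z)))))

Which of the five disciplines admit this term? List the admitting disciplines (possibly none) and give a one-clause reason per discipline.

admitting disciplines: unrestricted
usage: u: 0×, v (bound): 2×, w (bound): 0×, z (bound): 1×
use order (left to right): v, v, z
typing: well-typed — term : (((Q -> R) -> Q -> R) -> Q -> R) -> Q -> R
ordered ✗ (repeated use of v ×2; needs weakening: u, w unused)
linear ✗ (repeated use of v ×2; needs weakening: u, w unused)
affine ✗ (repeated use of v ×2)
relevant ✗ (needs weakening: u, w unused)
unrestricted ✓ (type-checks ((((Q -> R) -> Q -> R) -> Q -> R) -> Q -> R) and nothing is barred)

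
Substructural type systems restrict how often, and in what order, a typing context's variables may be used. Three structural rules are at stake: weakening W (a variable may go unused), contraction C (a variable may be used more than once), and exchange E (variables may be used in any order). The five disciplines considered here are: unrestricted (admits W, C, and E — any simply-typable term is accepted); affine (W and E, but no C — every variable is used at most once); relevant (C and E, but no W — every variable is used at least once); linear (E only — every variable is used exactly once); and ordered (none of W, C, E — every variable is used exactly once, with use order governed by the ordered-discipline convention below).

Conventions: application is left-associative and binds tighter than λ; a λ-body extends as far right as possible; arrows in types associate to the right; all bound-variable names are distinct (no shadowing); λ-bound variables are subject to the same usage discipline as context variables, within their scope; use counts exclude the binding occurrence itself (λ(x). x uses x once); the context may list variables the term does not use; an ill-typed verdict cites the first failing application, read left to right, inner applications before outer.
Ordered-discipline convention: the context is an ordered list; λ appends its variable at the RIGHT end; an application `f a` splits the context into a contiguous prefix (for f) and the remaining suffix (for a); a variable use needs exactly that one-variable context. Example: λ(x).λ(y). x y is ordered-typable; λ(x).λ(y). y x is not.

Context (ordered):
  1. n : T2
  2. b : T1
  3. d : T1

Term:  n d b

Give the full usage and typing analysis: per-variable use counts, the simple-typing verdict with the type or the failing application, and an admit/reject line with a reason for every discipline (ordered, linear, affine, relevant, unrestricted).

counts: n ×1; b ×1; d ×1
use order (left to right): n, d, b
typing: ill-typed: non-function type T2 applied to an argument
ordered: ✗ — not simply typable
linear: ✗ — fails simple typing
affine: ✗ — a type mismatch blocks all five
relevant: ✗ — the type mismatch rejects it
unrestricted: ✗ — not simply typable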